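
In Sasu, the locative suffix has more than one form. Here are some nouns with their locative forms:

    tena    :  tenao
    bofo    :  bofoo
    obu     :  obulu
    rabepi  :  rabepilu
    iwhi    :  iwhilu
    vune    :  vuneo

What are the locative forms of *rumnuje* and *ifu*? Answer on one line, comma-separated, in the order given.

The pattern is height harmony: -lu when the last vowel of the stem is a high vowel (*obu*, *rabepi*, *iwhi*); -o when the last vowel of the stem is a non-high vowel (*tena*, *bofo*, *vune*).
*rumnuje*: last vowel = /e/, a non-high vowel → -o → *rumnujeo*.
The last vowel of *ifu* is /u/, which is a high vowel, so the suffix is -lu, giving *ifulu*.

rumnujeo, ifulu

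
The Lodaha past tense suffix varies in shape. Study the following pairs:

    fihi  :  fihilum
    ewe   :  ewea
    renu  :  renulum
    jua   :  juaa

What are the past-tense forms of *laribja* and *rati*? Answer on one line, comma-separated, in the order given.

laribjaa, ratilum

The pattern is height harmony: -lum when the last vowel of the stem is a high vowel (*fihi*, *renu*); -a when the last vowel of the stem is a non-high vowel (*ewe*, *jua*).
The last vowel of *laribja* is /a/, which is a non-high vowel, so the suffix is -a, giving *laribjaa*.
*rati*: last vowel = /i/, a high vowel → -lum → *ratilum*.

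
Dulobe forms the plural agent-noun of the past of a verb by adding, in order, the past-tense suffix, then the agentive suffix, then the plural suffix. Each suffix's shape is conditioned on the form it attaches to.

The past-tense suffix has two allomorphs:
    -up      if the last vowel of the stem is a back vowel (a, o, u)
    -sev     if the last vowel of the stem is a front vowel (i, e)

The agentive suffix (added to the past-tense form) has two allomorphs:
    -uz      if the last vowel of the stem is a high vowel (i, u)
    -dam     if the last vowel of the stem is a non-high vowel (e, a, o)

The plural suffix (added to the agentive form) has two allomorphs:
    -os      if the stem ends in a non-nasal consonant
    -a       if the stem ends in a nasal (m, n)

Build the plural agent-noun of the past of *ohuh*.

ohuhupuzos

*ohuh*: last vowel = /u/, a back vowel → -up → *ohuhup*.
The last vowel of the past-tense form *ohuhup* is /u/, which is a high vowel, so the agentive suffix is -uz, giving *ohuhupuz*.
The agentive form *ohuhupuz*: final consonant = /z/, non-nasal → -os → *ohuhupuzos*.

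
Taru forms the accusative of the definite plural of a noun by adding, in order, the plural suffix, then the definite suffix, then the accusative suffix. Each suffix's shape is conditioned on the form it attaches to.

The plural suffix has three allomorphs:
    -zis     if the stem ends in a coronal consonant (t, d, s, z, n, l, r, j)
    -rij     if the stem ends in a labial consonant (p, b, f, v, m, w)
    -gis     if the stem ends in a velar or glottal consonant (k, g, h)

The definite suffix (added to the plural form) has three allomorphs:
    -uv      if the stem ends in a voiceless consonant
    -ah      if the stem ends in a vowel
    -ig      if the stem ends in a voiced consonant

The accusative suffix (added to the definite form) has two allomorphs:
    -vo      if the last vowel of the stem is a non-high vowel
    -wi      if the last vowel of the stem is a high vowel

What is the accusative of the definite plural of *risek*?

risekgisuvwi

Since the final consonant of *risek* is /k/ (velar/glottal), it takes -gis, giving *risekgis*.
The plural form *risekgis* — final sound /s/ (a voiceless consonant) → -uv → *risekgisuv*.
The definite form *risekgisuv* — last vowel /u/ (a high vowel) → -wi → *risekgisuvwi*.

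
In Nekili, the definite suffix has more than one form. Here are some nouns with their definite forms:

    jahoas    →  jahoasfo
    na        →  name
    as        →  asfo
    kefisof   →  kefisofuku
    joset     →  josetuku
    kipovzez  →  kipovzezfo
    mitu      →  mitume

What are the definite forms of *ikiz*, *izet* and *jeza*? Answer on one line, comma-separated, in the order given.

The alternation tracks the final sound of the stem — -fo when the stem ends in a sibilant (*jahoas*, *as*, *kipovzez*); -uku when the stem ends in a non-sibilant consonant (*kefisof*, *joset*); -me when the stem ends in a vowel (*na*, *mitu*).
Since the final sound of *ikiz* is /z/ (a sibilant), it takes -fo, giving *ikizfo*.
*izet* — final sound /t/ (a non-sibilant consonant) → -uku → *izetuku*.
The final sound of *jeza* is /a/, which is a vowel, so the suffix is -me, giving *jezame*.

ikizfo, izetuku, jezame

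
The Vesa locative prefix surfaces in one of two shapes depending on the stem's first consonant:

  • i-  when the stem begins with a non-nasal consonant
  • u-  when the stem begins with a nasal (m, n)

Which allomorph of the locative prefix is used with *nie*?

*nie* — first consonant /n/ (a nasal) → u-.

u-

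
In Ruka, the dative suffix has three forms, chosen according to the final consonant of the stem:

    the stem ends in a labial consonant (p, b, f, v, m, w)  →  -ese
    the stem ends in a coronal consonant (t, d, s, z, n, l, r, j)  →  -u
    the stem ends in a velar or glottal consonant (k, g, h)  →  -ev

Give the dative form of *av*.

*av* — final consonant /v/ (labial) → -ese → *avese*.

avese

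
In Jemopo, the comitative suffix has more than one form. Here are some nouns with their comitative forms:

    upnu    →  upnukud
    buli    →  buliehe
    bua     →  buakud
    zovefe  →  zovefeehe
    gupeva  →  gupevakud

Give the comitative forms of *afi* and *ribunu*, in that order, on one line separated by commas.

afiehe, ribunukud

Looking at the last vowel of each stem: -ehe when the last vowel of the stem is a front vowel (*buli*, *zovefe*); -kud when the last vowel of the stem is a back vowel (*upnu*, *bua*, *gupeva*).
*afi*: last vowel = /i/, a front vowel → -ehe → *afiehe*.
The last vowel of *ribunu* is /u/, which is a back vowel, so the suffix is -kud, giving *ribunukud*.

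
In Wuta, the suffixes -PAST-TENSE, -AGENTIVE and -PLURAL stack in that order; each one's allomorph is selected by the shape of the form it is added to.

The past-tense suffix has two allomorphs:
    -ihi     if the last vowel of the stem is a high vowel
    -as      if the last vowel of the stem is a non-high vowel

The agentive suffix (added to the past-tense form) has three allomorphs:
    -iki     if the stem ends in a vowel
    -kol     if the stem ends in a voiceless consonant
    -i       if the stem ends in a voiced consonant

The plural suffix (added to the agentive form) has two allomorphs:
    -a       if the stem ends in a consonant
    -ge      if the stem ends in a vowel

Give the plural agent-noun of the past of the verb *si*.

*si*: last vowel = /i/, a high vowel → -ihi → *siihi*.
The final sound of the past-tense form *siihi* is /i/, which is a vowel, so the agentive suffix is -iki, giving *siihiiki*.
The final sound of the agentive form *siihiiki* is /i/, which is a vowel, so the plural suffix is -ge, giving *siihiikige*.

siihiikige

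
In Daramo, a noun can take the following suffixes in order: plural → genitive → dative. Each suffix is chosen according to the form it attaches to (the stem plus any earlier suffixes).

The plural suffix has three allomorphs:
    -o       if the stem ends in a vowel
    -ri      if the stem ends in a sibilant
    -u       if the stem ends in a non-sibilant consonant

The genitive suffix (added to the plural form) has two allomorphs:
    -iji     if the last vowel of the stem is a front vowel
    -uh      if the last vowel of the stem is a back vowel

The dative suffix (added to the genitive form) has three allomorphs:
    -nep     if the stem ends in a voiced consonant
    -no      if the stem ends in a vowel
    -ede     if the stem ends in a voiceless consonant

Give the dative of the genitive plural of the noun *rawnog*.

The final sound of *rawnog* is /g/, which is a non-sibilant consonant, so the plural suffix is -u, giving *rawnogu*.
The last vowel of the plural form *rawnogu* is /u/, which is a back vowel, so the genitive suffix is -uh, giving *rawnoguuh*.
The genitive form *rawnoguuh* — final sound /h/ (a voiceless consonant) → -ede → *rawnoguuhede*.

rawnoguuhede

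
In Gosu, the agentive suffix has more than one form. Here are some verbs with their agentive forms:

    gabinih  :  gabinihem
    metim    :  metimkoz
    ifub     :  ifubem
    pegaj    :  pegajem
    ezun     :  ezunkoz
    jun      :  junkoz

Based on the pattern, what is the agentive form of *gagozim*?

gagozimkoz

The pattern is nasality of the final consonant: -koz when the stem ends in a nasal (*metim*, *ezun*, *jun*); -em when the stem ends in a non-nasal consonant (*gabinih*, *ifub*, *pegaj*).
*gagozim*: final consonant = /m/, a nasal → -koz → *gagozimkoz*.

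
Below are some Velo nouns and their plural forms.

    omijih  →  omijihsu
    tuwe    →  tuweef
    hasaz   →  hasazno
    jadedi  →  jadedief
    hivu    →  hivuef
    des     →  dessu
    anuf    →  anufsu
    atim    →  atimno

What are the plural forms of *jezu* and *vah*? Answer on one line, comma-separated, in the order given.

The pattern is voicing of the final sound: -su when the stem ends in a voiceless consonant (*omijih*, *des*, *anuf*); -no when the stem ends in a voiced consonant (*hasaz*, *atim*); -ef when the stem ends in a vowel (*tuwe*, *jadedi*, *hivu*).
The final sound of *jezu* is /u/, which is a vowel, so the suffix is -ef, giving *jezuef*.
The final sound of *vah* is /h/, which is a voiceless consonant, so the suffix is -su, giving *vahsu*.

jezuef, vahsu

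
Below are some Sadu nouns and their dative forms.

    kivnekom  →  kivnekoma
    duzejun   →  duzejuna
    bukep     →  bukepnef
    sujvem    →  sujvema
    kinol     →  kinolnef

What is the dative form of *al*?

Looking at the final consonant of each stem: -a when the stem ends in a nasal (*kivnekom*, *duzejun*, *sujvem*); -nef when the stem ends in a non-nasal consonant (*bukep*, *kinol*).
*al*: final consonant = /l/, non-nasal → -nef → *alnef*.

alnef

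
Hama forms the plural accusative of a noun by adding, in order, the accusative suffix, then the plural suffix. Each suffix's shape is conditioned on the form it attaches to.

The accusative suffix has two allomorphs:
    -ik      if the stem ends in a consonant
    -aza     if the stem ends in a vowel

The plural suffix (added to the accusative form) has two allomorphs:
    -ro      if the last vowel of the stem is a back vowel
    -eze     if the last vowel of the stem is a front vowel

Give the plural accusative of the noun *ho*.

The final sound of *ho* is /o/, which is a vowel, so the accusative suffix is -aza, giving *hoaza*.
The last vowel of the accusative form *hoaza* is /a/, which is a back vowel, so the plural suffix is -ro, giving *hoazaro*.

hoazaro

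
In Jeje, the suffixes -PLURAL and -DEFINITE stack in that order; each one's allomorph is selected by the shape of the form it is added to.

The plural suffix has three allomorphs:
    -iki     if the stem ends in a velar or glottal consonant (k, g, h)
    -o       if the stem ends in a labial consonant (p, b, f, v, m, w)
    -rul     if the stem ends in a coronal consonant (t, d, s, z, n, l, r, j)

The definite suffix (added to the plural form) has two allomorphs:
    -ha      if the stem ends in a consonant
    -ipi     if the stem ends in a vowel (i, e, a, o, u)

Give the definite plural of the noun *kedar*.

The final consonant of *kedar* is /r/, which is coronal, so the plural suffix is -rul, giving *kedarrul*.
The plural form *kedarrul* — final sound /l/ (a consonant) → -ha → *kedarrulha*.

kedarrulha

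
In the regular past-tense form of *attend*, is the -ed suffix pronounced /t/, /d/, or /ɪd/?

The stem *attend* ends in /t/ or /d/.
The -ed suffix is realized as /ɪd/ after /t, d/; as /t/ after other voiceless consonants; and as /d/ after other voiced sounds.
So -ed on *attend* is pronounced /ɪd/.

/ɪd/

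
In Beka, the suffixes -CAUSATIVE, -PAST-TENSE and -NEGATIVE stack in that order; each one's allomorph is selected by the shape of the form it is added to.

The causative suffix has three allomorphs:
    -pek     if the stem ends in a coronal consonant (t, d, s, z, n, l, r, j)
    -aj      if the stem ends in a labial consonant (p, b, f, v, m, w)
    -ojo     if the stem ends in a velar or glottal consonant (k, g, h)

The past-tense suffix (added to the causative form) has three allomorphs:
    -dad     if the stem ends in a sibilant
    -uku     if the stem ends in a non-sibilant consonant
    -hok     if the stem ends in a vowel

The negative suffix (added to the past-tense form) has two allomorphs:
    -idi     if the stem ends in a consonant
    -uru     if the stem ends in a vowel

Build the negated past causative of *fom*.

fomajukuuru

Since the final consonant of *fom* is /m/ (labial), it takes -aj, giving *fomaj*.
The final sound of the causative form *fomaj* is /j/, which is a non-sibilant consonant, so the past-tense suffix is -uku, giving *fomajuku*.
The past-tense form *fomajuku*: final sound = /u/, a vowel → -uru → *fomajukuuru*.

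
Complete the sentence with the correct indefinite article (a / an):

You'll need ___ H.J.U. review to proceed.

The indefinite article is chosen by the initial *sound* of the following word, not its spelling.
The initialism *H.J.U.* is read letter by letter; the first letter, H, is pronounced /eɪtʃ/, which begins with a vowel sound.
So the article is *an*: You'll need an H.J.U. review to proceed.

an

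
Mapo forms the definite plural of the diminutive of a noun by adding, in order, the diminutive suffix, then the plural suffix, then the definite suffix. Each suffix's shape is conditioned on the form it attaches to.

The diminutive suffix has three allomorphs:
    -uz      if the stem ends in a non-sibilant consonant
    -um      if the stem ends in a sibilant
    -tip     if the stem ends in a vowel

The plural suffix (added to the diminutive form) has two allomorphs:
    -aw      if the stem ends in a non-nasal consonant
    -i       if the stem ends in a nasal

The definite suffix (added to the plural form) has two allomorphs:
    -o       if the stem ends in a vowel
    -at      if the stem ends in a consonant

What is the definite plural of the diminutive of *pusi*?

*pusi* — final sound /i/ (a vowel) → -tip → *pusitip*.
Since the final consonant of the diminutive form *pusitip* is /p/ (non-nasal), it takes -aw, giving *pusitipaw*.
The plural form *pusitipaw* — final sound /w/ (a consonant) → -at → *pusitipawat*.

pusitipawat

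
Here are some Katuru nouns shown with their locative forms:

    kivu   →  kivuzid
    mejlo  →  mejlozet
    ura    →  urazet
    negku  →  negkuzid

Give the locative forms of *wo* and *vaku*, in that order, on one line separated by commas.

wozet, vakuzid

The alternation tracks the last vowel of the stem — -zid when the last vowel of the stem is a high vowel (*kivu*, *negku*); -zet when the last vowel of the stem is a non-high vowel (*mejlo*, *ura*).
Since the last vowel of *wo* is /o/ (a non-high vowel), it takes -zet, giving *wozet*.
The last vowel of *vaku* is /u/, which is a high vowel, so the suffix is -zid, giving *vakuzid*.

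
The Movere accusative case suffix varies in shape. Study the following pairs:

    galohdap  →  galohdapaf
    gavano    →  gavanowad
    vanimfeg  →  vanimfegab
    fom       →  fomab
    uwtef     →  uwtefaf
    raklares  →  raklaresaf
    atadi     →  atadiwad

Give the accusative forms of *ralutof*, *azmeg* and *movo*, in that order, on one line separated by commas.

The alternation tracks the final sound of the stem — -af when the stem ends in a voiceless consonant (*galohdap*, *uwtef*, *raklares*); -ab when the stem ends in a voiced consonant (*vanimfeg*, *fom*); -wad when the stem ends in a vowel (*gavano*, *atadi*).
The final sound of *ralutof* is /f/, which is a voiceless consonant, so the suffix is -af, giving *ralutofaf*.
*azmeg*: final sound = /g/, a voiced consonant → -ab → *azmegab*.
Since the final sound of *movo* is /o/ (a vowel), it takes -wad, giving *movowad*.

ralutofaf, azmegab, movowad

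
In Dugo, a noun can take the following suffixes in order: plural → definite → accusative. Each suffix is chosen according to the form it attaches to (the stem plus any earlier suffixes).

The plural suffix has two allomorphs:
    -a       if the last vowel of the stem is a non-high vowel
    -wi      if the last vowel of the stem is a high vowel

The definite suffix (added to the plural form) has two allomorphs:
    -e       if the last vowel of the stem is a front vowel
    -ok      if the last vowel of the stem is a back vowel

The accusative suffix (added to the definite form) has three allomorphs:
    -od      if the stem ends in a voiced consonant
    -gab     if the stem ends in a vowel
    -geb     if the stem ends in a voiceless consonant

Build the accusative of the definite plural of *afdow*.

*afdow*: last vowel = /o/, a non-high vowel → -a → *afdowa*.
The plural form *afdowa* — last vowel /a/ (a back vowel) → -ok → *afdowaok*.
Since the final sound of the definite form *afdowaok* is /k/ (a voiceless consonant), it takes -geb, giving *afdowaokgeb*.

afdowaokgeb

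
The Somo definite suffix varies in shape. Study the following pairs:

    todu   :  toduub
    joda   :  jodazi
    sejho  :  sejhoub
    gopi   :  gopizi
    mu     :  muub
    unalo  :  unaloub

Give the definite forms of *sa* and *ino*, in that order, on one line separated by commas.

The suffix is conditioned by the last vowel: -ub when the last vowel of the stem is a rounded vowel (*todu*, *sejho*, *mu*, *unalo*); -zi when the last vowel of the stem is an unrounded vowel (*joda*, *gopi*).
*sa* — last vowel /a/ (an unrounded vowel) → -zi → *sazi*.
*ino*: last vowel = /o/, a rounded vowel → -ub → *inoub*.

sazi, inoub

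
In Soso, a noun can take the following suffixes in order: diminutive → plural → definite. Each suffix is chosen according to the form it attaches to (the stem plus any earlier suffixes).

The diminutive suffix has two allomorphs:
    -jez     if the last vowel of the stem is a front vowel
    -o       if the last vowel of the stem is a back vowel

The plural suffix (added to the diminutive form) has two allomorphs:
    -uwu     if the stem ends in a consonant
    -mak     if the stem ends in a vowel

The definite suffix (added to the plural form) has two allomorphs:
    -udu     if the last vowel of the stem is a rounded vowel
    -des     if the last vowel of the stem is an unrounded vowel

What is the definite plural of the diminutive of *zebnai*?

*zebnai* — last vowel /i/ (a front vowel) → -jez → *zebnaijez*.
The final sound of the diminutive form *zebnaijez* is /z/, which is a consonant, so the plural suffix is -uwu, giving *zebnaijezuwu*.
Since the last vowel of the plural form *zebnaijezuwu* is /u/ (a rounded vowel), it takes -udu, giving *zebnaijezuwuudu*.

zebnaijezuwuudu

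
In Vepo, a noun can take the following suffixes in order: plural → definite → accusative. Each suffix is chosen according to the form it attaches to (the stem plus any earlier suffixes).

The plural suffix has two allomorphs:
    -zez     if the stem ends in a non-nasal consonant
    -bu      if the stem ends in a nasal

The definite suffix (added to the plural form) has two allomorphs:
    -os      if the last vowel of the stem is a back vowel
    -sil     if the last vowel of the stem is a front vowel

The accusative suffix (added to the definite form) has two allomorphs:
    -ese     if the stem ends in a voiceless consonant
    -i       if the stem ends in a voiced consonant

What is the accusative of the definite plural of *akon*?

*akon* — final consonant /n/ (a nasal) → -bu → *akonbu*.
The last vowel of the plural form *akonbu* is /u/, which is a back vowel, so the definite suffix is -os, giving *akonbuos*.
Since the final consonant of the definite form *akonbuos* is /s/ (voiceless), it takes -ese, giving *akonbuosese*.

akonbuosese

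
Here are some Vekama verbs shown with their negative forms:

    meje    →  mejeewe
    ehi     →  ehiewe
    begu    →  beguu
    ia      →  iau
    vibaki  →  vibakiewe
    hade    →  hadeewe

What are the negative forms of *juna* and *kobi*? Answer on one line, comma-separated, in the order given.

junau, kobiewe

The pattern is front/back vowel harmony: -ewe when the last vowel of the stem is a front vowel (*meje*, *ehi*, *vibaki*, *hade*); -u when the last vowel of the stem is a back vowel (*begu*, *ia*).
*juna* — last vowel /a/ (a back vowel) → -u → *junau*.
*kobi* — last vowel /i/ (a front vowel) → -ewe → *kobiewe*.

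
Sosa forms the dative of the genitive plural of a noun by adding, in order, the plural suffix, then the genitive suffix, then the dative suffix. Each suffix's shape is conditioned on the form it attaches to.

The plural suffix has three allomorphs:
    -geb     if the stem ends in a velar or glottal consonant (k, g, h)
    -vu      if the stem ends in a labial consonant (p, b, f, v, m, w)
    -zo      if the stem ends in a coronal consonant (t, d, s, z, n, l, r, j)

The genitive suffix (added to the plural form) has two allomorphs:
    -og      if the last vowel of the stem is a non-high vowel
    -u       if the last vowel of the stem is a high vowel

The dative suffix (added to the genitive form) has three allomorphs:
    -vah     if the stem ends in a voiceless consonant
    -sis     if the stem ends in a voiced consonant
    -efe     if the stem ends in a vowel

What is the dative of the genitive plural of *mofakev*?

mofakevvuuefe

*mofakev*: final consonant = /v/, labial → -vu → *mofakevvu*.
The plural form *mofakevvu*: last vowel = /u/, a high vowel → -u → *mofakevvuu*.
The genitive form *mofakevvuu* — final sound /u/ (a vowel) → -efe → *mofakevvuuefe*.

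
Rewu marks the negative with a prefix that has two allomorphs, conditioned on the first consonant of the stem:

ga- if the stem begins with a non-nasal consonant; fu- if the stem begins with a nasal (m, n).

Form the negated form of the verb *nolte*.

The first consonant of *nolte* is /n/, which is a nasal, so the prefix is fu-, giving *funolte*.

funolte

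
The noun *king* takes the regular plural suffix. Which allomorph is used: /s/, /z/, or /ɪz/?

The stem *king* ends in a voiced non-sibilant sound.
The plural suffix surfaces as /ɪz/ after sibilants, /s/ after other voiceless consonants, and /z/ after other voiced sounds.
So the plural -s on *king* is pronounced /z/.

/z/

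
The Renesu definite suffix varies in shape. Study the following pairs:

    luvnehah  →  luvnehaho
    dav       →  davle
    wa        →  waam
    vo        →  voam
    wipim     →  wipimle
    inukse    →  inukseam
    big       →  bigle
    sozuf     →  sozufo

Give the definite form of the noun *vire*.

viream

The suffix is conditioned by the final sound: -o when the stem ends in a voiceless consonant (*luvnehah*, *sozuf*); -le when the stem ends in a voiced consonant (*dav*, *wipim*, *big*); -am when the stem ends in a vowel (*wa*, *vo*, *inukse*).
The final sound of *vire* is /e/, which is a vowel, so the suffix is -am, giving *viream*.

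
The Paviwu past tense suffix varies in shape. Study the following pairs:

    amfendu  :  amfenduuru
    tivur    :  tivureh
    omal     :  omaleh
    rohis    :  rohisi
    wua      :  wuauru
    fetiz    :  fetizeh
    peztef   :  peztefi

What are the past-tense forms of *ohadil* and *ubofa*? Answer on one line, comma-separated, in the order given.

ohadileh, ubofauru

The alternation tracks the final sound of the stem — -i when the stem ends in a voiceless consonant (*rohis*, *peztef*); -eh when the stem ends in a voiced consonant (*tivur*, *omal*, *fetiz*); -uru when the stem ends in a vowel (*amfendu*, *wua*).
The final sound of *ohadil* is /l/, which is a voiced consonant, so the suffix is -eh, giving *ohadileh*.
Since the final sound of *ubofa* is /a/ (a vowel), it takes -uru, giving *ubofauru*.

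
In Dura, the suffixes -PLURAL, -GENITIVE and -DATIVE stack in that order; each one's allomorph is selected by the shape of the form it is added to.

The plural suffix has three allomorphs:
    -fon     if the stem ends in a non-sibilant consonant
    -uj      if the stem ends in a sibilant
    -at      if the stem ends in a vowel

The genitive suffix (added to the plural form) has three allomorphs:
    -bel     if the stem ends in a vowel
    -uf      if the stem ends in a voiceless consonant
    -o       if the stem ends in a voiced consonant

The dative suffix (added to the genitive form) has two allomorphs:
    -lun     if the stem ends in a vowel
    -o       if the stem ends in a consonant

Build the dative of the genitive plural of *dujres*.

The final sound of *dujres* is /s/, which is a sibilant, so the plural suffix is -uj, giving *dujresuj*.
The final sound of the plural form *dujresuj* is /j/, which is a voiced consonant, so the genitive suffix is -o, giving *dujresujo*.
The final sound of the genitive form *dujresujo* is /o/, which is a vowel, so the dative suffix is -lun, giving *dujresujolun*.

dujresujolun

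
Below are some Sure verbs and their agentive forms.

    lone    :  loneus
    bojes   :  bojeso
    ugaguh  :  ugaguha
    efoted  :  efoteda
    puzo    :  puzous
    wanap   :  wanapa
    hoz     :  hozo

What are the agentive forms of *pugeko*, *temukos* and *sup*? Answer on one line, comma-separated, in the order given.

The suffix is conditioned by the final sound: -o when the stem ends in a sibilant (*bojes*, *hoz*); -a when the stem ends in a non-sibilant consonant (*ugaguh*, *efoted*, *wanap*); -us when the stem ends in a vowel (*lone*, *puzo*).
Since the final sound of *pugeko* is /o/ (a vowel), it takes -us, giving *pugekous*.
*temukos*: final sound = /s/, a sibilant → -o → *temukoso*.
The final sound of *sup* is /p/, which is a non-sibilant consonant, so the suffix is -a, giving *supa*.

pugekous, temukoso, supa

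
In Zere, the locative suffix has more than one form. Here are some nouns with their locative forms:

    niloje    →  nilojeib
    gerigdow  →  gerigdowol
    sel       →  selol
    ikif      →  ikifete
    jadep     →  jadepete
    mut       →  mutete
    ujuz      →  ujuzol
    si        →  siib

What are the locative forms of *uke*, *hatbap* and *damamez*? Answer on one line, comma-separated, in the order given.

ukeib, hatbapete, damamezol

Looking at the final sound of each stem: -ete when the stem ends in a voiceless consonant (*ikif*, *jadep*, *mut*); -ol when the stem ends in a voiced consonant (*gerigdow*, *sel*, *ujuz*); -ib when the stem ends in a vowel (*niloje*, *si*).
Since the final sound of *uke* is /e/ (a vowel), it takes -ib, giving *ukeib*.
*hatbap*: final sound = /p/, a voiceless consonant → -ete → *hatbapete*.
*damamez* — final sound /z/ (a voiced consonant) → -ol → *damamezol*.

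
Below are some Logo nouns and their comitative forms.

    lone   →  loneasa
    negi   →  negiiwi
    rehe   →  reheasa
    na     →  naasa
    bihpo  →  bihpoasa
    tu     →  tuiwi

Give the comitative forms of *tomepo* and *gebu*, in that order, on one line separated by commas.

The suffix is conditioned by the last vowel: -iwi when the last vowel of the stem is a high vowel (*negi*, *tu*); -asa when the last vowel of the stem is a non-high vowel (*lone*, *rehe*, *na*, *bihpo*).
*tomepo* — last vowel /o/ (a non-high vowel) → -asa → *tomepoasa*.
*gebu* — last vowel /u/ (a high vowel) → -iwi → *gebuiwi*.

tomepoasa, gebuiwi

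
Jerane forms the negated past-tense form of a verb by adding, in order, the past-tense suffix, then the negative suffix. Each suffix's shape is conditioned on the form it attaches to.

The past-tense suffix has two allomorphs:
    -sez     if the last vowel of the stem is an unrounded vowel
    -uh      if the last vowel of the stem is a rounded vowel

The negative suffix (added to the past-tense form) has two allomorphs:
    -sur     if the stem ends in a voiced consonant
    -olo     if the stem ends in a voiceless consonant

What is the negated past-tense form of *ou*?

The last vowel of *ou* is /u/, which is a rounded vowel, so the past-tense suffix is -uh, giving *ouuh*.
The past-tense form *ouuh*: final consonant = /h/, voiceless → -olo → *ouuholo*.

ouuholo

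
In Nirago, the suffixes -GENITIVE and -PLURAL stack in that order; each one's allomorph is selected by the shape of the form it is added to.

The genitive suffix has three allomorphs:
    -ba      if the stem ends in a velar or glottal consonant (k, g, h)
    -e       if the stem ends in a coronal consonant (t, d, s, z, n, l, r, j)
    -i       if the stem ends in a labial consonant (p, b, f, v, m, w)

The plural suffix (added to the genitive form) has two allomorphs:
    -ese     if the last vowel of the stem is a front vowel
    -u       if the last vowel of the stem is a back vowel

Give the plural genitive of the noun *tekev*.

Since the final consonant of *tekev* is /v/ (labial), it takes -i, giving *tekevi*.
The genitive form *tekevi*: last vowel = /i/, a front vowel → -ese → *tekeviese*.

tekeviese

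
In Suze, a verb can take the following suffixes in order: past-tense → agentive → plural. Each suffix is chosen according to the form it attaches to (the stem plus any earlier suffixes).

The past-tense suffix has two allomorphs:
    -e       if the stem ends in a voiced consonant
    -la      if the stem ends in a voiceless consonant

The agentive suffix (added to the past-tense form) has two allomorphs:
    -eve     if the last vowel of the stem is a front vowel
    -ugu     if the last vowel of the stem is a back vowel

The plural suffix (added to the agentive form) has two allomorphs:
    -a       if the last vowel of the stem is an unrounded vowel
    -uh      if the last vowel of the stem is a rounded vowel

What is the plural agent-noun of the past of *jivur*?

jivureevea

The final consonant of *jivur* is /r/, which is voiced, so the past-tense suffix is -e, giving *jivure*.
Since the last vowel of the past-tense form *jivure* is /e/ (a front vowel), it takes -eve, giving *jivureeve*.
The last vowel of the agentive form *jivureeve* is /e/, which is an unrounded vowel, so the plural suffix is -a, giving *jivureevea*.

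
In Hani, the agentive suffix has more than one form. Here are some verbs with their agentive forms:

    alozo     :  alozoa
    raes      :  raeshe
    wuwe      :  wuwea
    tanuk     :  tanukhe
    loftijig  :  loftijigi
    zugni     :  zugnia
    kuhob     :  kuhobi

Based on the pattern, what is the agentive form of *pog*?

The alternation tracks the final sound of the stem — -he when the stem ends in a voiceless consonant (*raes*, *tanuk*); -i when the stem ends in a voiced consonant (*loftijig*, *kuhob*); -a when the stem ends in a vowel (*alozo*, *wuwe*, *zugni*).
The final sound of *pog* is /g/, which is a voiced consonant, so the suffix is -i, giving *pogi*.

pogi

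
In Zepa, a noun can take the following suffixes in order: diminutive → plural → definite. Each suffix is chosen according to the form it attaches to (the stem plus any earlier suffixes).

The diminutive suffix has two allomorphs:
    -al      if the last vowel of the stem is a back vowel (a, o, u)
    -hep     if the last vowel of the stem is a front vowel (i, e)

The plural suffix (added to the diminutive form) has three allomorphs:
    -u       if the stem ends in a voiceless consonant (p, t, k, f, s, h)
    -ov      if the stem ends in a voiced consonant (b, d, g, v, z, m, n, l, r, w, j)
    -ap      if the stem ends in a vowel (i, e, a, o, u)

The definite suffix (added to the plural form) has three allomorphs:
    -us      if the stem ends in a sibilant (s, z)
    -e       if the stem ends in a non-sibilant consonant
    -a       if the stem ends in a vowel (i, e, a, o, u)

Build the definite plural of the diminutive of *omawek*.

omawekhepua

*omawek* — last vowel /e/ (a front vowel) → -hep → *omawekhep*.
Since the final sound of the diminutive form *omawekhep* is /p/ (a voiceless consonant), it takes -u, giving *omawekhepu*.
The plural form *omawekhepu*: final sound = /u/, a vowel → -a → *omawekhepua*.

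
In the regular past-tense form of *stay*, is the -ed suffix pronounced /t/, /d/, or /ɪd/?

The stem *stay* ends in a voiced sound other than /d/.
The -ed suffix is realized as /ɪd/ after /t, d/; as /t/ after other voiceless consonants; and as /d/ after other voiced sounds.
So -ed on *stay* is pronounced /d/.

/d/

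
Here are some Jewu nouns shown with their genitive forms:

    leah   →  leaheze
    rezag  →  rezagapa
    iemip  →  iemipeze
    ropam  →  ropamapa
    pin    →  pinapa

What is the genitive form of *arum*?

arumapa

The alternation tracks the final consonant of the stem — -eze when the stem ends in a voiceless consonant (*leah*, *iemip*); -apa when the stem ends in a voiced consonant (*rezag*, *ropam*, *pin*).
The final consonant of *arum* is /m/, which is voiced, so the suffix is -apa, giving *arumapa*.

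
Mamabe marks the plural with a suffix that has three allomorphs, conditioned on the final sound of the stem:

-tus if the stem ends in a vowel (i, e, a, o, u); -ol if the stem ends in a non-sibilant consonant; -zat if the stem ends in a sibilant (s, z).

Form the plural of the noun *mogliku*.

moglikutus

Since the final sound of *mogliku* is /u/ (a vowel), it takes -tus, giving *moglikutus*.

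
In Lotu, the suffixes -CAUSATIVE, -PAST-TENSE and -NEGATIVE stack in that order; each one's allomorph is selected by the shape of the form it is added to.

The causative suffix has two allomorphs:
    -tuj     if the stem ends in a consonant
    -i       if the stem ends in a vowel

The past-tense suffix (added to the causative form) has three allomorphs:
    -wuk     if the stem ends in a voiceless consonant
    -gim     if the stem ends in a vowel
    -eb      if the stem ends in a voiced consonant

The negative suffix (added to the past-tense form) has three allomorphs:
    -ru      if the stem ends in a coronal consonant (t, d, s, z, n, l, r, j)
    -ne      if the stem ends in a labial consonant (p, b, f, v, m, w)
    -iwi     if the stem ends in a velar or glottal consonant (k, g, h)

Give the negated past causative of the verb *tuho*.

*tuho*: final sound = /o/, a vowel → -i → *tuhoi*.
The final sound of the causative form *tuhoi* is /i/, which is a vowel, so the past-tense suffix is -gim, giving *tuhoigim*.
The past-tense form *tuhoigim* — final consonant /m/ (labial) → -ne → *tuhoigimne*.

tuhoigimne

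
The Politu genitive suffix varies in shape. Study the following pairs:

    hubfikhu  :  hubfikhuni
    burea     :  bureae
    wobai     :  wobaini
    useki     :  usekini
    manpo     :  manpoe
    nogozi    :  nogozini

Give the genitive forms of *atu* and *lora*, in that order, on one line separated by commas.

atuni, lorae

The alternation tracks the last vowel of the stem — -ni when the last vowel of the stem is a high vowel (*hubfikhu*, *wobai*, *useki*, *nogozi*); -e when the last vowel of the stem is a non-high vowel (*burea*, *manpo*).
The last vowel of *atu* is /u/, which is a high vowel, so the suffix is -ni, giving *atuni*.
The last vowel of *lora* is /a/, which is a non-high vowel, so the suffix is -e, giving *lorae*.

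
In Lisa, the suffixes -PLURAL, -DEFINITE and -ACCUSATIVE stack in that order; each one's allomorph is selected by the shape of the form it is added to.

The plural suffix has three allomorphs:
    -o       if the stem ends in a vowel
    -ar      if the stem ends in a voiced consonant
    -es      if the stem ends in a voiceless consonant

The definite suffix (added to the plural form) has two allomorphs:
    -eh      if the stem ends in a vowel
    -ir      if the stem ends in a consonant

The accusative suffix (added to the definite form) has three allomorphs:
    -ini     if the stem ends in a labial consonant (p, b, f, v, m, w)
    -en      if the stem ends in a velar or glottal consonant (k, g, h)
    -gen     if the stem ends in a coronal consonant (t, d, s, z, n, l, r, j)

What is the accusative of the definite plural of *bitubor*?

bituborarirgen

*bitubor*: final sound = /r/, a voiced consonant → -ar → *bituborar*.
The plural form *bituborar* — final sound /r/ (a consonant) → -ir → *bituborarir*.
The definite form *bituborarir*: final consonant = /r/, coronal → -gen → *bituborarirgen*.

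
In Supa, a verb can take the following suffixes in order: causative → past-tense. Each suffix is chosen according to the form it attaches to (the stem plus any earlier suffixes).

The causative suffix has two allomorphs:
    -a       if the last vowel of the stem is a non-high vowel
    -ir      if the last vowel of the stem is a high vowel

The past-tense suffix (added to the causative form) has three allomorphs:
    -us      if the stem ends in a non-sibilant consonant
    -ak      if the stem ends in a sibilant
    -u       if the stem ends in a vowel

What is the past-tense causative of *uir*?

Since the last vowel of *uir* is /i/ (a high vowel), it takes -ir, giving *uirir*.
The causative form *uirir* — final sound /r/ (a non-sibilant consonant) → -us → *uirirus*.

uirirus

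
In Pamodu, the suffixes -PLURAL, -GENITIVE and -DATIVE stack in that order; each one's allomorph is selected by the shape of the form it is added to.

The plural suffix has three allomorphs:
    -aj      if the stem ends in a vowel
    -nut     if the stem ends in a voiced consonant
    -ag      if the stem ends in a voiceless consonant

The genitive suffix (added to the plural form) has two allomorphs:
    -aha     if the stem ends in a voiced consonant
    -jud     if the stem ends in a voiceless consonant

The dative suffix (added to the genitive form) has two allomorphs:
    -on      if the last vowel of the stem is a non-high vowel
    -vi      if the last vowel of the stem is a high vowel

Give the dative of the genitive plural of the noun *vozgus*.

vozgusagahaon

*vozgus* — final sound /s/ (a voiceless consonant) → -ag → *vozgusag*.
The plural form *vozgusag* — final consonant /g/ (voiced) → -aha → *vozgusagaha*.
The genitive form *vozgusagaha* — last vowel /a/ (a non-high vowel) → -on → *vozgusagahaon*.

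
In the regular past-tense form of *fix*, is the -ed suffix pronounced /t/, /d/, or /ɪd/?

The stem *fix* ends in a voiceless consonant other than /t/.
The -ed suffix is realized as /ɪd/ after /t, d/; as /t/ after other voiceless consonants; and as /d/ after other voiced sounds.
So -ed on *fix* is pronounced /t/.

/t/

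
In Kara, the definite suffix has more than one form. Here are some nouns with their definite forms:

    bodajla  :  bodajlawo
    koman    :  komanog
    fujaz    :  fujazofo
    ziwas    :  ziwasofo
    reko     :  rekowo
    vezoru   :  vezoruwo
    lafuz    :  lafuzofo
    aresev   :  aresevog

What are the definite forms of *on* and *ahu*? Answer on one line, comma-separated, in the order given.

onog, ahuwo

The alternation tracks the final sound of the stem — -ofo when the stem ends in a sibilant (*fujaz*, *ziwas*, *lafuz*); -og when the stem ends in a non-sibilant consonant (*koman*, *aresev*); -wo when the stem ends in a vowel (*bodajla*, *reko*, *vezoru*).
*on*: final sound = /n/, a non-sibilant consonant → -og → *onog*.
*ahu* — final sound /u/ (a vowel) → -wo → *ahuwo*.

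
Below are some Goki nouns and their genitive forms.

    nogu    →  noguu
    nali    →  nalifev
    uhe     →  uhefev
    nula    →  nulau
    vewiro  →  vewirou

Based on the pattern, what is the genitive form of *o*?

ou

Looking at the last vowel of each stem: -fev when the last vowel of the stem is a front vowel (*nali*, *uhe*); -u when the last vowel of the stem is a back vowel (*nogu*, *nula*, *vewiro*).
*o* — last vowel /o/ (a back vowel) → -u → *ou*.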